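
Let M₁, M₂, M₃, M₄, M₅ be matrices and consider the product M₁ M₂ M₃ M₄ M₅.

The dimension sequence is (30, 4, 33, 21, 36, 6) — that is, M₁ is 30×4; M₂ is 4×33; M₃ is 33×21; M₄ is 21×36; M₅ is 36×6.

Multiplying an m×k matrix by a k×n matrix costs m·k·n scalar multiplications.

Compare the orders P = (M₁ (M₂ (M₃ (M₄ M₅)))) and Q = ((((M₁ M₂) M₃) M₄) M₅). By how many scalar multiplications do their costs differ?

Order P = (M₁ (M₂ (M₃ (M₄ M₅)))): (M₄ M₅): 21×36 by 36×6 → 21×6, cost 21·36·6 = 4536; (M₃ (M₄ M₅)): 33×21 by 21×6 → 33×6, cost 33·21·6 = 4158; cumulative 8694; (M₂ (M₃ (M₄ M₅))): 4×33 by 33×6 → 4×6, cost 4·33·6 = 792; cumulative 9486; (M₁ (M₂ (M₃ (M₄ M₅)))): 30×4 by 4×6 → 30×6, cost 30·4·6 = 720; cumulative 10206. Total 10206.
Order Q = ((((M₁ M₂) M₃) M₄) M₅): (M₁ M₂): 30×4 by 4×33 → 30×33, cost 30·4·33 = 3960; ((M₁ M₂) M₃): 30×33 by 33×21 → 30×21, cost 30·33·21 = 20790; cumulative 24750; (((M₁ M₂) M₃) M₄): 30×21 by 21×36 → 30×36, cost 30·21·36 = 22680; cumulative 47430; ((((M₁ M₂) M₃) M₄) M₅): 30×36 by 36×6 → 30×6, cost 30·36·6 = 6480; cumulative 53910. Total 53910.
Difference: |10206 − 53910| = 43704.

43704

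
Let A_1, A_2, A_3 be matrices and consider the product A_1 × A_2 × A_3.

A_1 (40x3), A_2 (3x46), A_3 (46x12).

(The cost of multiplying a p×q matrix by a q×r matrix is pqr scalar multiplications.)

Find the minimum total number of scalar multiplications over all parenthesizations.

Order (A_1 × (A_2 × A_3)): (A_2 × A_3): 3×46 by 46×12 → 3×12, cost 3·46·12 = 1656; (A_1 × (A_2 × A_3)): 40×3 by 3×12 → 40×12, cost 40·3·12 = 1440; cumulative 3096. Total 3096.
Order ((A_1 × A_2) × A_3): (A_1 × A_2): 40×3 by 3×46 → 40×46, cost 40·3·46 = 5520; ((A_1 × A_2) × A_3): 40×46 by 46×12 → 40×12, cost 40·46·12 = 22080; cumulative 27600. Total 27600.
Minimum: 3096.

3096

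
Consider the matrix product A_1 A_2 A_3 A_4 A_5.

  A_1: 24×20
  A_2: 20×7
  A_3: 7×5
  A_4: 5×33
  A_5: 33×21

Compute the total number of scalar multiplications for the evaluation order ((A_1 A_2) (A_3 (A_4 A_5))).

11088

(A_1 A_2): 24×20 by 20×7 → 24×7, cost 24·20·7 = 3360
(A_4 A_5): 5×33 by 33×21 → 5×21, cost 5·33·21 = 3465
(A_3 (A_4 A_5)): 7×5 by 5×21 → 7×21, cost 7·5·21 = 735; cumulative 4200
((A_1 A_2) (A_3 (A_4 A_5))): 24×7 by 7×21 → 24×21, cost 24·7·21 = 3528; cumulative 11088
Total: 11088 scalar multiplications.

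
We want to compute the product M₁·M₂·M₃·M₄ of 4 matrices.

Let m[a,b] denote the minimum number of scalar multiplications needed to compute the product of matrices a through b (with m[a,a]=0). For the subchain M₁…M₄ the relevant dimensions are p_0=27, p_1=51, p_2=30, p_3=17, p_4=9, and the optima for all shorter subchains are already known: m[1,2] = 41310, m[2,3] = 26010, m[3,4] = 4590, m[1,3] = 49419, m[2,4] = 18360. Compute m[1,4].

m[1,4] = min over k∈[1,3] of m[1,k]+m[k+1,4]+p_{0}·p_k·p_{4}.
k=1: 0 + 18360 + 27·51·9 = 30753; k=2: 41310 + 4590 + 27·30·9 = 53190; k=3: 49419 + 0 + 27·17·9 = 53550.
Minimum: 30753 at k=1.

30753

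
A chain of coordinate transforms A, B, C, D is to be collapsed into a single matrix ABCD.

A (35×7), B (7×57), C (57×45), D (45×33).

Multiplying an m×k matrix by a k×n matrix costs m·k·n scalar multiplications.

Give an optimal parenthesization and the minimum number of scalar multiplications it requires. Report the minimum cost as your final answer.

Adjacent pairs: AB = 35·7·57 = 13965; BC = 7·57·45 = 17955; CD = 57·45·33 = 84645.
Length 3: A..C: k=1: 0+17955+35·7·45=28980; k=2: 13965+0+35·57·45=103740 → min 28980 | B..D: k=2: 0+84645+7·57·33=97812; k=3: 17955+0+7·45·33=28350 → min 28350.
Length 4: A..D: k=1: 0+28350+35·7·33=36435; k=2: 13965+84645+35·57·33=164445; k=3: 28980+0+35·45·33=80955 → min 36435.
Optimal parenthesization: (A((BC)D)) with cost 36435.

36435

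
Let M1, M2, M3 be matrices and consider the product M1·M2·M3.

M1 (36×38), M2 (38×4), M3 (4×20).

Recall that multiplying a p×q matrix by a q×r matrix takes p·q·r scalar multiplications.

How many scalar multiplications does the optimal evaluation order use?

Order (M1·(M2·M3)): (M2·M3): 38×4 by 4×20 → 38×20, cost 38·4·20 = 3040; (M1·(M2·M3)): 36×38 by 38×20 → 36×20, cost 36·38·20 = 27360; cumulative 30400. Total 30400.
Order ((M1·M2)·M3): (M1·M2): 36×38 by 38×4 → 36×4, cost 36·38·4 = 5472; ((M1·M2)·M3): 36×4 by 4×20 → 36×20, cost 36·4·20 = 2880; cumulative 8352. Total 8352.
Minimum: 8352.

8352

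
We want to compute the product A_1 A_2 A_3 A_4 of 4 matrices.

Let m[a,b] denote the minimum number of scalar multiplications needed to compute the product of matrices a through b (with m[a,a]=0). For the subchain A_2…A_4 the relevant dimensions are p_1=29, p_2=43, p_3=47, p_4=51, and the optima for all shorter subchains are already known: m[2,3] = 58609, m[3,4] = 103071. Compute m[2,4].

m[2,4] = min over k∈[2,3] of m[2,k]+m[k+1,4]+p_{1}·p_k·p_{4}.
k=2: 0 + 103071 + 29·43·51 = 166668; k=3: 58609 + 0 + 29·47·51 = 128122.
Minimum: 128122 at k=3.

128122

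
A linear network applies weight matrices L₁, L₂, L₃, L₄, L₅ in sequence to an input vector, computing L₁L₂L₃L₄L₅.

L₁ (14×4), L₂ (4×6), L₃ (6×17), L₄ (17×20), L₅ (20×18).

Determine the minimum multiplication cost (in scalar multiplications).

Adjacent pairs: L₁L₂ = 14·4·6 = 336; L₂L₃ = 4·6·17 = 408; L₃L₄ = 6·17·20 = 2040; L₄L₅ = 17·20·18 = 6120.
Length 3: L₁..L₃: k=1: 0+408+14·4·17=1360; k=2: 336+0+14·6·17=1764 → min 1360 | L₂..L₄: k=2: 0+2040+4·6·20=2520; k=3: 408+0+4·17·20=1768 → min 1768 | L₃..L₅: k=3: 0+6120+6·17·18=7956; k=4: 2040+0+6·20·18=4200 → min 4200.
Length 4: L₁..L₄: k=1: 0+1768+14·4·20=2888; k=2: 336+2040+14·6·20=4056; k=3: 1360+0+14·17·20=6120 → min 2888 | L₂..L₅: k=2: 0+4200+4·6·18=4632; k=3: 408+6120+4·17·18=7752; k=4: 1768+0+4·20·18=3208 → min 3208.
Length 5: L₁..L₅: k=1: 0+3208+14·4·18=4216; k=2: 336+4200+14·6·18=6048; k=3: 1360+6120+14·17·18=11764; k=4: 2888+0+14·20·18=7928 → min 4216.
Optimal order: (L₁(((L₂L₃)L₄)L₅)) with cost 4216.

4216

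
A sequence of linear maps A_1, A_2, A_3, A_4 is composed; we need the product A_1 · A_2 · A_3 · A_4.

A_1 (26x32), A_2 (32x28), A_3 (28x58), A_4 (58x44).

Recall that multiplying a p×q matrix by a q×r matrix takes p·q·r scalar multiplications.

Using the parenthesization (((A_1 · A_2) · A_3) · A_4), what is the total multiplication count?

(A_1 · A_2): 26×32 by 32×28 → 26×28, cost 26·32·28 = 23296
((A_1 · A_2) · A_3): 26×28 by 28×58 → 26×58, cost 26·28·58 = 42224; cumulative 65520
(((A_1 · A_2) · A_3) · A_4): 26×58 by 58×44 → 26×44, cost 26·58·44 = 66352; cumulative 131872
Total: 131872 scalar multiplications.

131872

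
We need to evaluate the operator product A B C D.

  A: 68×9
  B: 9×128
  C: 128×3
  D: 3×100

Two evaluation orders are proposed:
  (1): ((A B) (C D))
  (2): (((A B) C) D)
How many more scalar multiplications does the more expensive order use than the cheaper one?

862288

Order (1) = ((A B) (C D)): (A B): 68×9 by 9×128 → 68×128, cost 68·9·128 = 78336; (C D): 128×3 by 3×100 → 128×100, cost 128·3·100 = 38400; ((A B) (C D)): 68×128 by 128×100 → 68×100, cost 68·128·100 = 870400; cumulative 987136. Total 987136.
Order (2) = (((A B) C) D): (A B): 68×9 by 9×128 → 68×128, cost 68·9·128 = 78336; ((A B) C): 68×128 by 128×3 → 68×3, cost 68·128·3 = 26112; cumulative 104448; (((A B) C) D): 68×3 by 3×100 → 68×100, cost 68·3·100 = 20400; cumulative 124848. Total 124848.
Difference: |987136 − 124848| = 862288.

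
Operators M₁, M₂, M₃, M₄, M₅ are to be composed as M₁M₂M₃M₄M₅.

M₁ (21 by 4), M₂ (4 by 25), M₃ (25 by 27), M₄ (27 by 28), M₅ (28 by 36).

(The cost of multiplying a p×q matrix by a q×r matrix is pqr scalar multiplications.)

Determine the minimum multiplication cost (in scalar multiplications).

12780

Adjacent pairs: M₁M₂ = 21·4·25 = 2100; M₂M₃ = 4·25·27 = 2700; M₃M₄ = 25·27·28 = 18900; M₄M₅ = 27·28·36 = 27216.
Length 3: M₁..M₃: k=1: 0+2700+21·4·27=4968; k=2: 2100+0+21·25·27=16275 → min 4968 | M₂..M₄: k=2: 0+18900+4·25·28=21700; k=3: 2700+0+4·27·28=5724 → min 5724 | M₃..M₅: k=3: 0+27216+25·27·36=51516; k=4: 18900+0+25·28·36=44100 → min 44100.
Length 4: M₁..M₄: k=1: 0+5724+21·4·28=8076; k=2: 2100+18900+21·25·28=35700; k=3: 4968+0+21·27·28=20844 → min 8076 | M₂..M₅: k=2: 0+44100+4·25·36=47700; k=3: 2700+27216+4·27·36=33804; k=4: 5724+0+4·28·36=9756 → min 9756.
Length 5: M₁..M₅: k=1: 0+9756+21·4·36=12780; k=2: 2100+44100+21·25·36=65100; k=3: 4968+27216+21·27·36=52596; k=4: 8076+0+21·28·36=29244 → min 12780.
Optimal order: (M₁(((M₂M₃)M₄)M₅)) with cost 12780.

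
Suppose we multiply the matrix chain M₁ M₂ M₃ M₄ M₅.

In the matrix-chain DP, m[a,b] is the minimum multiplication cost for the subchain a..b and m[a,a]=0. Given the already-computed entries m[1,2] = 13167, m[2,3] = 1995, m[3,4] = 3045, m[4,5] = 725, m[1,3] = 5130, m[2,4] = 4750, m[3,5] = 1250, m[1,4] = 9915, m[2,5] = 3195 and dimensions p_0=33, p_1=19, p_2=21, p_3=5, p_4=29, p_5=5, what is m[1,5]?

6330

m[1,5] = min over k∈[1,4] of m[1,k]+m[k+1,5]+p_{0}·p_k·p_{5}.
k=1: 0 + 3195 + 33·19·5 = 6330; k=2: 13167 + 1250 + 33·21·5 = 17882; k=3: 5130 + 725 + 33·5·5 = 6680; k=4: 9915 + 0 + 33·29·5 = 14700.
Minimum: 6330 at k=1.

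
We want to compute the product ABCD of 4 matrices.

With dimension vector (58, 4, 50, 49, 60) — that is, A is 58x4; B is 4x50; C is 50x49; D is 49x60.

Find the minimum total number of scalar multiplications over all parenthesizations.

35480

Adjacent pairs: AB = 58·4·50 = 11600; BC = 4·50·49 = 9800; CD = 50·49·60 = 147000.
Length 3: A..C: k=1: 0+9800+58·4·49=21168; k=2: 11600+0+58·50·49=153700 → min 21168 | B..D: k=2: 0+147000+4·50·60=159000; k=3: 9800+0+4·49·60=21560 → min 21560.
Length 4: A..D: k=1: 0+21560+58·4·60=35480; k=2: 11600+147000+58·50·60=332600; k=3: 21168+0+58·49·60=191688 → min 35480.
Optimal order: (A((BC)D)) with cost 35480.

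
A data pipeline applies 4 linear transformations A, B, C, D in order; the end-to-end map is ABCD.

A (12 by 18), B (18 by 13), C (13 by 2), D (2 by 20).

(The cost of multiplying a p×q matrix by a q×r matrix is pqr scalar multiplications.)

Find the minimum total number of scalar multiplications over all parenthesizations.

Adjacent pairs: AB = 12·18·13 = 2808; BC = 18·13·2 = 468; CD = 13·2·20 = 520.
Length 3: A..C: k=1: 0+468+12·18·2=900; k=2: 2808+0+12·13·2=3120 → min 900 | B..D: k=2: 0+520+18·13·20=5200; k=3: 468+0+18·2·20=1188 → min 1188.
Length 4: A..D: k=1: 0+1188+12·18·20=5508; k=2: 2808+520+12·13·20=6448; k=3: 900+0+12·2·20=1380 → min 1380.
Optimal order: ((A(BC))D) with cost 1380.

1380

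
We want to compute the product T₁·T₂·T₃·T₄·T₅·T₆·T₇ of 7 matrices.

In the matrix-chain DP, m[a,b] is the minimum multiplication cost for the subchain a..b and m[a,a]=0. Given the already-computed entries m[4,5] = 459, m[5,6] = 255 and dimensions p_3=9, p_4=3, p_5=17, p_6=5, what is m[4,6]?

390

m[4,6] = min over k∈[4,5] of m[4,k]+m[k+1,6]+p_{3}·p_k·p_{6}.
k=4: 0 + 255 + 9·3·5 = 390; k=5: 459 + 0 + 9·17·5 = 1224.
Minimum: 390 at k=4.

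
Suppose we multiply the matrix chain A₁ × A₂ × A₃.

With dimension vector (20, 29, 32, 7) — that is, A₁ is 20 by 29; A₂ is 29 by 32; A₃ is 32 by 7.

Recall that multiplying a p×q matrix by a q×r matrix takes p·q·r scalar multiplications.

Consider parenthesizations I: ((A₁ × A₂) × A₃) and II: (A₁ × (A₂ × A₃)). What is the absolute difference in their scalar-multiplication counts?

Order I = ((A₁ × A₂) × A₃): (A₁ × A₂): 20×29 by 29×32 → 20×32, cost 20·29·32 = 18560; ((A₁ × A₂) × A₃): 20×32 by 32×7 → 20×7, cost 20·32·7 = 4480; cumulative 23040. Total 23040.
Order II = (A₁ × (A₂ × A₃)): (A₂ × A₃): 29×32 by 32×7 → 29×7, cost 29·32·7 = 6496; (A₁ × (A₂ × A₃)): 20×29 by 29×7 → 20×7, cost 20·29·7 = 4060; cumulative 10556. Total 10556.
Difference: |23040 − 10556| = 12484.

12484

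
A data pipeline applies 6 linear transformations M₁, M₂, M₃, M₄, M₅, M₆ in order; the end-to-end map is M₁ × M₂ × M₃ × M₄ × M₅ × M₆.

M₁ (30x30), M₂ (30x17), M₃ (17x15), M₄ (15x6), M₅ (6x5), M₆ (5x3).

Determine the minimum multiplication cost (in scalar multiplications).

5355

Adjacent pairs: M₁M₂ = 30·30·17 = 15300; M₂M₃ = 30·17·15 = 7650; M₃M₄ = 17·15·6 = 1530; M₄M₅ = 15·6·5 = 450; M₅M₆ = 6·5·3 = 90.
Length 3: M₁..M₃: k=1: 0+7650+30·30·15=21150; k=2: 15300+0+30·17·15=22950 → min 21150 | M₂..M₄: k=2: 0+1530+30·17·6=4590; k=3: 7650+0+30·15·6=10350 → min 4590 | M₃..M₅: k=3: 0+450+17·15·5=1725; k=4: 1530+0+17·6·5=2040 → min 1725 | M₄..M₆: k=4: 0+90+15·6·3=360; k=5: 450+0+15·5·3=675 → min 360.
Length 4: M₁..M₄: k=1: 0+4590+30·30·6=9990; k=2: 15300+1530+30·17·6=19890; k=3: 21150+0+30·15·6=23850 → min 9990 | M₂..M₅: k=2: 0+1725+30·17·5=4275; k=3: 7650+450+30·15·5=10350; k=4: 4590+0+30·6·5=5490 → min 4275 | M₃..M₆: k=3: 0+360+17·15·3=1125; k=4: 1530+90+17·6·3=1926; k=5: 1725+0+17·5·3=1980 → min 1125.
Length 5: M₁..M₅: k=1: 0+4275+30·30·5=8775; k=2: 15300+1725+30·17·5=19575; k=3: 21150+450+30·15·5=23850; k=4: 9990+0+30·6·5=10890 → min 8775 | M₂..M₆: k=2: 0+1125+30·17·3=2655; k=3: 7650+360+30·15·3=9360; k=4: 4590+90+30·6·3=5220; k=5: 4275+0+30·5·3=4725 → min 2655.
Length 6: M₁..M₆: k=1: 0+2655+30·30·3=5355; k=2: 15300+1125+30·17·3=17955; k=3: 21150+360+30·15·3=22860; k=4: 9990+90+30·6·3=10620; k=5: 8775+0+30·5·3=9225 → min 5355.
Optimal order: (M₁ × (M₂ × (M₃ × (M₄ × (M₅ × M₆))))) with cost 5355.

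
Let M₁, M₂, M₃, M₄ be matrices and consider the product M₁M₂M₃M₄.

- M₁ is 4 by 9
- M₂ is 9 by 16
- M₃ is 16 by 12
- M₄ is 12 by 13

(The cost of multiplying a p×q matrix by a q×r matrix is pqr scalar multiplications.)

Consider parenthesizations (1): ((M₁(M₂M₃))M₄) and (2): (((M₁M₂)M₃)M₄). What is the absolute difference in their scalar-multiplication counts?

Order (1) = ((M₁(M₂M₃))M₄): (M₂M₃): 9×16 by 16×12 → 9×12, cost 9·16·12 = 1728; (M₁(M₂M₃)): 4×9 by 9×12 → 4×12, cost 4·9·12 = 432; cumulative 2160; ((M₁(M₂M₃))M₄): 4×12 by 12×13 → 4×13, cost 4·12·13 = 624; cumulative 2784. Total 2784.
Order (2) = (((M₁M₂)M₃)M₄): (M₁M₂): 4×9 by 9×16 → 4×16, cost 4·9·16 = 576; ((M₁M₂)M₃): 4×16 by 16×12 → 4×12, cost 4·16·12 = 768; cumulative 1344; (((M₁M₂)M₃)M₄): 4×12 by 12×13 → 4×13, cost 4·12·13 = 624; cumulative 1968. Total 1968.
Difference: |2784 − 1968| = 816.

816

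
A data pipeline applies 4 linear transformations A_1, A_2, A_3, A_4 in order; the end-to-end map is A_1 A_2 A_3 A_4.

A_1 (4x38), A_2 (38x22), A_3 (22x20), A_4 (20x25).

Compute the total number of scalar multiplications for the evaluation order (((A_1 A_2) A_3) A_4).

7104

(A_1 A_2): 4×38 by 38×22 → 4×22, cost 4·38·22 = 3344
((A_1 A_2) A_3): 4×22 by 22×20 → 4×20, cost 4·22·20 = 1760; cumulative 5104
(((A_1 A_2) A_3) A_4): 4×20 by 20×25 → 4×25, cost 4·20·25 = 2000; cumulative 7104
Total: 7104 scalar multiplications.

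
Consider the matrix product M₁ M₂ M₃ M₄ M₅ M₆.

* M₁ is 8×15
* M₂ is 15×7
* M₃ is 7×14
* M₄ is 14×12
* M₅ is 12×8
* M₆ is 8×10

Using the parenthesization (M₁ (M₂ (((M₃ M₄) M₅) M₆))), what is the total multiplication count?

4658

(M₃ M₄): 7×14 by 14×12 → 7×12, cost 7·14·12 = 1176
((M₃ M₄) M₅): 7×12 by 12×8 → 7×8, cost 7·12·8 = 672; cumulative 1848
(((M₃ M₄) M₅) M₆): 7×8 by 8×10 → 7×10, cost 7·8·10 = 560; cumulative 2408
(M₂ (((M₃ M₄) M₅) M₆)): 15×7 by 7×10 → 15×10, cost 15·7·10 = 1050; cumulative 3458
(M₁ (M₂ (((M₃ M₄) M₅) M₆))): 8×15 by 15×10 → 8×10, cost 8·15·10 = 1200; cumulative 4658
Total: 4658 scalar multiplications.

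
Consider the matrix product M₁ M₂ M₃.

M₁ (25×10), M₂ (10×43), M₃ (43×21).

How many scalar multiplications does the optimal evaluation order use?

Order (M₁ (M₂ M₃)): (M₂ M₃): 10×43 by 43×21 → 10×21, cost 10·43·21 = 9030; (M₁ (M₂ M₃)): 25×10 by 10×21 → 25×21, cost 25·10·21 = 5250; cumulative 14280. Total 14280.
Order ((M₁ M₂) M₃): (M₁ M₂): 25×10 by 10×43 → 25×43, cost 25·10·43 = 10750; ((M₁ M₂) M₃): 25×43 by 43×21 → 25×21, cost 25·43·21 = 22575; cumulative 33325. Total 33325.
Minimum: 14280.

14280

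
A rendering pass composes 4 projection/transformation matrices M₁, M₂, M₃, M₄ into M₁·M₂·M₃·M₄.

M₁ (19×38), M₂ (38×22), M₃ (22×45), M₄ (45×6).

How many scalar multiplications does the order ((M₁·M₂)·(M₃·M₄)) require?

24332

(M₁·M₂): 19×38 by 38×22 → 19×22, cost 19·38·22 = 15884
(M₃·M₄): 22×45 by 45×6 → 22×6, cost 22·45·6 = 5940
((M₁·M₂)·(M₃·M₄)): 19×22 by 22×6 → 19×6, cost 19·22·6 = 2508; cumulative 24332
Total: 24332 scalar multiplications.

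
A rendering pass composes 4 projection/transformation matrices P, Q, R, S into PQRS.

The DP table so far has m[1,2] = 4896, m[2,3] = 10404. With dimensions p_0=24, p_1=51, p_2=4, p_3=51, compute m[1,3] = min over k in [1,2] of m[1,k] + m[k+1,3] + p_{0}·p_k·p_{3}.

9792

m[1,3] = min over k∈[1,2] of m[1,k]+m[k+1,3]+p_{0}·p_k·p_{3}.
k=1: 0 + 10404 + 24·51·51 = 72828; k=2: 4896 + 0 + 24·4·51 = 9792.
Minimum: 9792 at k=2.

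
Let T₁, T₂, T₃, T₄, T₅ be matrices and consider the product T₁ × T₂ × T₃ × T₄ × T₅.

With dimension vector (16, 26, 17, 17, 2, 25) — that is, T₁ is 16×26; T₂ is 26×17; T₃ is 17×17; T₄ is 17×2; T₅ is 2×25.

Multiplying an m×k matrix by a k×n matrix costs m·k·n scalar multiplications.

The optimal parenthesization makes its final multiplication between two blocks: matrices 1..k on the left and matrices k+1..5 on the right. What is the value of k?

4

Adjacent pairs: T₁T₂ = 16·26·17 = 7072; T₂T₃ = 26·17·17 = 7514; T₃T₄ = 17·17·2 = 578; T₄T₅ = 17·2·25 = 850.
Length 3: T₁..T₃: k=1: 0+7514+16·26·17=14586; k=2: 7072+0+16·17·17=11696 → min 11696 | T₂..T₄: k=2: 0+578+26·17·2=1462; k=3: 7514+0+26·17·2=8398 → min 1462 | T₃..T₅: k=3: 0+850+17·17·25=8075; k=4: 578+0+17·2·25=1428 → min 1428.
Length 4: T₁..T₄: k=1: 0+1462+16·26·2=2294; k=2: 7072+578+16·17·2=8194; k=3: 11696+0+16·17·2=12240 → min 2294 | T₂..T₅: k=2: 0+1428+26·17·25=12478; k=3: 7514+850+26·17·25=19414; k=4: 1462+0+26·2·25=2762 → min 2762.
Top-level splits: k=1: (T₁..T₁)·(T₂..T₅) → 0+2762+16·26·25 = 13162; k=2: (T₁..T₂)·(T₃..T₅) → 7072+1428+16·17·25 = 15300; k=3: (T₁..T₃)·(T₄..T₅) → 11696+850+16·17·25 = 19346; k=4: (T₁..T₄)·(T₅..T₅) → 2294+0+16·2·25 = 3094.
Best split is after T₄, i.e. k = 4.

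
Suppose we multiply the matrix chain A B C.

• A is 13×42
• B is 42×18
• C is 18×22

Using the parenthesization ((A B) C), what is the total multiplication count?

14976

(A B): 13×42 by 42×18 → 13×18, cost 13·42·18 = 9828
((A B) C): 13×18 by 18×22 → 13×22, cost 13·18·22 = 5148; cumulative 14976
Total: 14976 scalar multiplications.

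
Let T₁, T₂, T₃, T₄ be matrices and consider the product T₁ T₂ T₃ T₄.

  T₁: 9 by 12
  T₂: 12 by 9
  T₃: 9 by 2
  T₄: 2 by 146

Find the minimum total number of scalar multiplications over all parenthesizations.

3060

Adjacent pairs: T₁T₂ = 9·12·9 = 972; T₂T₃ = 12·9·2 = 216; T₃T₄ = 9·2·146 = 2628.
Length 3: T₁..T₃: k=1: 0+216+9·12·2=432; k=2: 972+0+9·9·2=1134 → min 432 | T₂..T₄: k=2: 0+2628+12·9·146=18396; k=3: 216+0+12·2·146=3720 → min 3720.
Length 4: T₁..T₄: k=1: 0+3720+9·12·146=19488; k=2: 972+2628+9·9·146=15426; k=3: 432+0+9·2·146=3060 → min 3060.
Optimal order: ((T₁ (T₂ T₃)) T₄) with cost 3060.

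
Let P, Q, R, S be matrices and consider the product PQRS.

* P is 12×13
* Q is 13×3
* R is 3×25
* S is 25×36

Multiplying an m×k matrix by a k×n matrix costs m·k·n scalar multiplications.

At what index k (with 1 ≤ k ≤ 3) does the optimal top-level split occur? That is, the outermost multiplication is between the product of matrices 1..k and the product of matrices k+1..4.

2

Adjacent pairs: PQ = 12·13·3 = 468; QR = 13·3·25 = 975; RS = 3·25·36 = 2700.
Length 3: P..R: k=1: 0+975+12·13·25=4875; k=2: 468+0+12·3·25=1368 → min 1368 | Q..S: k=2: 0+2700+13·3·36=4104; k=3: 975+0+13·25·36=12675 → min 4104.
Top-level splits: k=1: (P..P)·(Q..S) → 0+4104+12·13·36 = 9720; k=2: (P..Q)·(R..S) → 468+2700+12·3·36 = 4464; k=3: (P..R)·(S..S) → 1368+0+12·25·36 = 12168.
Best split is after Q, i.e. k = 2.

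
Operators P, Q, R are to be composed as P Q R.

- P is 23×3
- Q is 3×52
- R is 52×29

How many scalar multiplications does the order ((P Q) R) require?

(P Q): 23×3 by 3×52 → 23×52, cost 23·3·52 = 3588
((P Q) R): 23×52 by 52×29 → 23×29, cost 23·52·29 = 34684; cumulative 38272
Total: 38272 scalar multiplications.

38272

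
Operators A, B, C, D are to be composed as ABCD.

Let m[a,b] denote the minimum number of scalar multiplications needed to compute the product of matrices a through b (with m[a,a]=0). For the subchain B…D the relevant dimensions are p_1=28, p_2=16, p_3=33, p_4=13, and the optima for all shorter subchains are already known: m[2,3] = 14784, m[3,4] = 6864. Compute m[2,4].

12688

m[2,4] = min over k∈[2,3] of m[2,k]+m[k+1,4]+p_{1}·p_k·p_{4}.
k=2: 0 + 6864 + 28·16·13 = 12688; k=3: 14784 + 0 + 28·33·13 = 26796.
Minimum: 12688 at k=2.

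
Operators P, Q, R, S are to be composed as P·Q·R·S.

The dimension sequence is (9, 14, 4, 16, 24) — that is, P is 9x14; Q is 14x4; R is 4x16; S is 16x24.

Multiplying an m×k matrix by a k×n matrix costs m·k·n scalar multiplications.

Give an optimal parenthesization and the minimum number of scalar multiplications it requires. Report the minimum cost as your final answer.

2904

Adjacent pairs: PQ = 9·14·4 = 504; QR = 14·4·16 = 896; RS = 4·16·24 = 1536.
Length 3: P..R: k=1: 0+896+9·14·16=2912; k=2: 504+0+9·4·16=1080 → min 1080 | Q..S: k=2: 0+1536+14·4·24=2880; k=3: 896+0+14·16·24=6272 → min 2880.
Length 4: P..S: k=1: 0+2880+9·14·24=5904; k=2: 504+1536+9·4·24=2904; k=3: 1080+0+9·16·24=4536 → min 2904.
Optimal parenthesization: ((P·Q)·(R·S)) with cost 2904.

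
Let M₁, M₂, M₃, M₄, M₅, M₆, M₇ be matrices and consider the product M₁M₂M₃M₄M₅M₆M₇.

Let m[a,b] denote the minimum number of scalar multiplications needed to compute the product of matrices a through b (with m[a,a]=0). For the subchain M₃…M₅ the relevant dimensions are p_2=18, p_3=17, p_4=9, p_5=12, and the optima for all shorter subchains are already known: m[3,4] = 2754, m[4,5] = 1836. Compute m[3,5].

m[3,5] = min over k∈[3,4] of m[3,k]+m[k+1,5]+p_{2}·p_k·p_{5}.
k=3: 0 + 1836 + 18·17·12 = 5508; k=4: 2754 + 0 + 18·9·12 = 4698.
Minimum: 4698 at k=4.

4698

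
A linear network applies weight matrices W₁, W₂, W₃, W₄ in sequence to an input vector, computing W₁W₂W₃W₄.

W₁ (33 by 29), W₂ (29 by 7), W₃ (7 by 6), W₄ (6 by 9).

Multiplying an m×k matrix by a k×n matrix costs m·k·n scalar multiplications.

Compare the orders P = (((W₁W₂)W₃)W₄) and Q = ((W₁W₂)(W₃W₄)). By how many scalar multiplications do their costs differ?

711

Order P = (((W₁W₂)W₃)W₄): (W₁W₂): 33×29 by 29×7 → 33×7, cost 33·29·7 = 6699; ((W₁W₂)W₃): 33×7 by 7×6 → 33×6, cost 33·7·6 = 1386; cumulative 8085; (((W₁W₂)W₃)W₄): 33×6 by 6×9 → 33×9, cost 33·6·9 = 1782; cumulative 9867. Total 9867.
Order Q = ((W₁W₂)(W₃W₄)): (W₁W₂): 33×29 by 29×7 → 33×7, cost 33·29·7 = 6699; (W₃W₄): 7×6 by 6×9 → 7×9, cost 7·6·9 = 378; ((W₁W₂)(W₃W₄)): 33×7 by 7×9 → 33×9, cost 33·7·9 = 2079; cumulative 9156. Total 9156.
Difference: |9867 − 9156| = 711.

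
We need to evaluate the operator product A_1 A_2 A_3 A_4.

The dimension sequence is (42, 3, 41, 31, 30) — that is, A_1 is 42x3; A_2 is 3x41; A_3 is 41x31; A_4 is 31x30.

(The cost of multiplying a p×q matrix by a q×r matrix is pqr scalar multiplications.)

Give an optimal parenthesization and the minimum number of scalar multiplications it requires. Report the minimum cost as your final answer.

Adjacent pairs: A_1A_2 = 42·3·41 = 5166; A_2A_3 = 3·41·31 = 3813; A_3A_4 = 41·31·30 = 38130.
Length 3: A_1..A_3: k=1: 0+3813+42·3·31=7719; k=2: 5166+0+42·41·31=58548 → min 7719 | A_2..A_4: k=2: 0+38130+3·41·30=41820; k=3: 3813+0+3·31·30=6603 → min 6603.
Length 4: A_1..A_4: k=1: 0+6603+42·3·30=10383; k=2: 5166+38130+42·41·30=94956; k=3: 7719+0+42·31·30=46779 → min 10383.
Optimal parenthesization: (A_1 ((A_2 A_3) A_4)) with cost 10383.

10383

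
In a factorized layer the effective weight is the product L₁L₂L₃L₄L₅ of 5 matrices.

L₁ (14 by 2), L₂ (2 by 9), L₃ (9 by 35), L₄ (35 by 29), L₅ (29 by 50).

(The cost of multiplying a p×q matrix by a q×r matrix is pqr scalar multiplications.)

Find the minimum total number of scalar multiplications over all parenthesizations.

6960

Adjacent pairs: L₁L₂ = 14·2·9 = 252; L₂L₃ = 2·9·35 = 630; L₃L₄ = 9·35·29 = 9135; L₄L₅ = 35·29·50 = 50750.
Length 3: L₁..L₃: k=1: 0+630+14·2·35=1610; k=2: 252+0+14·9·35=4662 → min 1610 | L₂..L₄: k=2: 0+9135+2·9·29=9657; k=3: 630+0+2·35·29=2660 → min 2660 | L₃..L₅: k=3: 0+50750+9·35·50=66500; k=4: 9135+0+9·29·50=22185 → min 22185.
Length 4: L₁..L₄: k=1: 0+2660+14·2·29=3472; k=2: 252+9135+14·9·29=13041; k=3: 1610+0+14·35·29=15820 → min 3472 | L₂..L₅: k=2: 0+22185+2·9·50=23085; k=3: 630+50750+2·35·50=54880; k=4: 2660+0+2·29·50=5560 → min 5560.
Length 5: L₁..L₅: k=1: 0+5560+14·2·50=6960; k=2: 252+22185+14·9·50=28737; k=3: 1610+50750+14·35·50=76860; k=4: 3472+0+14·29·50=23772 → min 6960.
Optimal order: (L₁(((L₂L₃)L₄)L₅)) with cost 6960.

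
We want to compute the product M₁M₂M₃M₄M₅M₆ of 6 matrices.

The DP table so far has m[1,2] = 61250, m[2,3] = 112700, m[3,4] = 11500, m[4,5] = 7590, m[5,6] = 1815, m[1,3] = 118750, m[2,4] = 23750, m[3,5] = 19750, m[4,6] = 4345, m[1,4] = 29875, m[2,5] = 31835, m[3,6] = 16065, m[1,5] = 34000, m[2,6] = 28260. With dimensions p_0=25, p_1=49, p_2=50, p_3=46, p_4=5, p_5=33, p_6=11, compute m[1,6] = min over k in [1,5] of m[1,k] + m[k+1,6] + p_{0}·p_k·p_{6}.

m[1,6] = min over k∈[1,5] of m[1,k]+m[k+1,6]+p_{0}·p_k·p_{6}.
k=1: 0 + 28260 + 25·49·11 = 41735; k=2: 61250 + 16065 + 25·50·11 = 91065; k=3: 118750 + 4345 + 25·46·11 = 135745; k=4: 29875 + 1815 + 25·5·11 = 33065; k=5: 34000 + 0 + 25·33·11 = 43075.
Minimum: 33065 at k=4.

33065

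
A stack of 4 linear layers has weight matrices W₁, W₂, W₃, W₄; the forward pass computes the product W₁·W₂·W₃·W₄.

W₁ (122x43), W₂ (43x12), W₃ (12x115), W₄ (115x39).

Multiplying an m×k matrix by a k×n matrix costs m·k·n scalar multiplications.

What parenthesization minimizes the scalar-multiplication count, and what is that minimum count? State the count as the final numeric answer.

173868

Adjacent pairs: W₁W₂ = 122·43·12 = 62952; W₂W₃ = 43·12·115 = 59340; W₃W₄ = 12·115·39 = 53820.
Length 3: W₁..W₃: k=1: 0+59340+122·43·115=662630; k=2: 62952+0+122·12·115=231312 → min 231312 | W₂..W₄: k=2: 0+53820+43·12·39=73944; k=3: 59340+0+43·115·39=252195 → min 73944.
Length 4: W₁..W₄: k=1: 0+73944+122·43·39=278538; k=2: 62952+53820+122·12·39=173868; k=3: 231312+0+122·115·39=778482 → min 173868.
Optimal parenthesization: ((W₁·W₂)·(W₃·W₄)) with cost 173868.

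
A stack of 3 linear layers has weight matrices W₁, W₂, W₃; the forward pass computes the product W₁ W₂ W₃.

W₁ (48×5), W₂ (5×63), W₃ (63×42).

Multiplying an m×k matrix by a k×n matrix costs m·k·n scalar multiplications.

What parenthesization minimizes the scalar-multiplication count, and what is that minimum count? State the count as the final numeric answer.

23310

(W₁ (W₂ W₃)): cost 23310.
((W₁ W₂) W₃): cost 142128.
Optimal: (W₁ (W₂ W₃)) with cost 23310.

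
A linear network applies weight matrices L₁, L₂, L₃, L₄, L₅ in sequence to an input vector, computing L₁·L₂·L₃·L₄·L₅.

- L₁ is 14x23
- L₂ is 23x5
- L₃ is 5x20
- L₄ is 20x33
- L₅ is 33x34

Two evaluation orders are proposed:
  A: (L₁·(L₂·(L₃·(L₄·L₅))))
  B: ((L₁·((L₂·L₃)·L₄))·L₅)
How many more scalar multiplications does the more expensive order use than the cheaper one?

3116

Order A = (L₁·(L₂·(L₃·(L₄·L₅)))): (L₄·L₅): 20×33 by 33×34 → 20×34, cost 20·33·34 = 22440; (L₃·(L₄·L₅)): 5×20 by 20×34 → 5×34, cost 5·20·34 = 3400; cumulative 25840; (L₂·(L₃·(L₄·L₅))): 23×5 by 5×34 → 23×34, cost 23·5·34 = 3910; cumulative 29750; (L₁·(L₂·(L₃·(L₄·L₅)))): 14×23 by 23×34 → 14×34, cost 14·23·34 = 10948; cumulative 40698. Total 40698.
Order B = ((L₁·((L₂·L₃)·L₄))·L₅): (L₂·L₃): 23×5 by 5×20 → 23×20, cost 23·5·20 = 2300; ((L₂·L₃)·L₄): 23×20 by 20×33 → 23×33, cost 23·20·33 = 15180; cumulative 17480; (L₁·((L₂·L₃)·L₄)): 14×23 by 23×33 → 14×33, cost 14·23·33 = 10626; cumulative 28106; ((L₁·((L₂·L₃)·L₄))·L₅): 14×33 by 33×34 → 14×34, cost 14·33·34 = 15708; cumulative 43814. Total 43814.
Difference: |40698 − 43814| = 3116.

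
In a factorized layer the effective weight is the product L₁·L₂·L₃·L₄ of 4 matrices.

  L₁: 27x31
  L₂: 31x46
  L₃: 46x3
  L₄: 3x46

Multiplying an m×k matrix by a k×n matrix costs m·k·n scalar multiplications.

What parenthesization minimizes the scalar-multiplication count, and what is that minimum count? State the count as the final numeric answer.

10515

Adjacent pairs: L₁L₂ = 27·31·46 = 38502; L₂L₃ = 31·46·3 = 4278; L₃L₄ = 46·3·46 = 6348.
Length 3: L₁..L₃: k=1: 0+4278+27·31·3=6789; k=2: 38502+0+27·46·3=42228 → min 6789 | L₂..L₄: k=2: 0+6348+31·46·46=71944; k=3: 4278+0+31·3·46=8556 → min 8556.
Length 4: L₁..L₄: k=1: 0+8556+27·31·46=47058; k=2: 38502+6348+27·46·46=101982; k=3: 6789+0+27·3·46=10515 → min 10515.
Optimal parenthesization: ((L₁·(L₂·L₃))·L₄) with cost 10515.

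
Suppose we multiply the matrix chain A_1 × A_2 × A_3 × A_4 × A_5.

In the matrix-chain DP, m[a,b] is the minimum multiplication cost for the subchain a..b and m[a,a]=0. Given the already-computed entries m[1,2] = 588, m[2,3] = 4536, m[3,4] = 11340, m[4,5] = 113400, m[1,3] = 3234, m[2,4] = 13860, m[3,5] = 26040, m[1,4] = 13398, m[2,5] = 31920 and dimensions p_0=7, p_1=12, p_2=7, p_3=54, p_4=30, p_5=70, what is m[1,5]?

28098

m[1,5] = min over k∈[1,4] of m[1,k]+m[k+1,5]+p_{0}·p_k·p_{5}.
k=1: 0 + 31920 + 7·12·70 = 37800; k=2: 588 + 26040 + 7·7·70 = 30058; k=3: 3234 + 113400 + 7·54·70 = 143094; k=4: 13398 + 0 + 7·30·70 = 28098.
Minimum: 28098 at k=4.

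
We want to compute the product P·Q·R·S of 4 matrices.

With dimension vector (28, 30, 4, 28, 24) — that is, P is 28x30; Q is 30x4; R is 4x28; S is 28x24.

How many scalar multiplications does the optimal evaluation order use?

8736

Adjacent pairs: PQ = 28·30·4 = 3360; QR = 30·4·28 = 3360; RS = 4·28·24 = 2688.
Length 3: P..R: k=1: 0+3360+28·30·28=26880; k=2: 3360+0+28·4·28=6496 → min 6496 | Q..S: k=2: 0+2688+30·4·24=5568; k=3: 3360+0+30·28·24=23520 → min 5568.
Length 4: P..S: k=1: 0+5568+28·30·24=25728; k=2: 3360+2688+28·4·24=8736; k=3: 6496+0+28·28·24=25312 → min 8736.
Optimal order: ((P·Q)·(R·S)) with cost 8736.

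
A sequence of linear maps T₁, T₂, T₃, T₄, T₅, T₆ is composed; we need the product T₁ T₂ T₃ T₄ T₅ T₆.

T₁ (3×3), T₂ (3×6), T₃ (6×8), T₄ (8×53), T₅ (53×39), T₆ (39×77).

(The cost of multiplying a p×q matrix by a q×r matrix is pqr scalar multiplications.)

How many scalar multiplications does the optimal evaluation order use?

16680

Adjacent pairs: T₁T₂ = 3·3·6 = 54; T₂T₃ = 3·6·8 = 144; T₃T₄ = 6·8·53 = 2544; T₄T₅ = 8·53·39 = 16536; T₅T₆ = 53·39·77 = 159159.
Length 3: T₁..T₃: k=1: 0+144+3·3·8=216; k=2: 54+0+3·6·8=198 → min 198 | T₂..T₄: k=2: 0+2544+3·6·53=3498; k=3: 144+0+3·8·53=1416 → min 1416 | T₃..T₅: k=3: 0+16536+6·8·39=18408; k=4: 2544+0+6·53·39=14946 → min 14946 | T₄..T₆: k=4: 0+159159+8·53·77=191807; k=5: 16536+0+8·39·77=40560 → min 40560.
Length 4: T₁..T₄: k=1: 0+1416+3·3·53=1893; k=2: 54+2544+3·6·53=3552; k=3: 198+0+3·8·53=1470 → min 1470 | T₂..T₅: k=2: 0+14946+3·6·39=15648; k=3: 144+16536+3·8·39=17616; k=4: 1416+0+3·53·39=7617 → min 7617 | T₃..T₆: k=3: 0+40560+6·8·77=44256; k=4: 2544+159159+6·53·77=186189; k=5: 14946+0+6·39·77=32964 → min 32964.
Length 5: T₁..T₅: k=1: 0+7617+3·3·39=7968; k=2: 54+14946+3·6·39=15702; k=3: 198+16536+3·8·39=17670; k=4: 1470+0+3·53·39=7671 → min 7671 | T₂..T₆: k=2: 0+32964+3·6·77=34350; k=3: 144+40560+3·8·77=42552; k=4: 1416+159159+3·53·77=172818; k=5: 7617+0+3·39·77=16626 → min 16626.
Length 6: T₁..T₆: k=1: 0+16626+3·3·77=17319; k=2: 54+32964+3·6·77=34404; k=3: 198+40560+3·8·77=42606; k=4: 1470+159159+3·53·77=172872; k=5: 7671+0+3·39·77=16680 → min 16680.
Optimal order: (((((T₁ T₂) T₃) T₄) T₅) T₆) with cost 16680.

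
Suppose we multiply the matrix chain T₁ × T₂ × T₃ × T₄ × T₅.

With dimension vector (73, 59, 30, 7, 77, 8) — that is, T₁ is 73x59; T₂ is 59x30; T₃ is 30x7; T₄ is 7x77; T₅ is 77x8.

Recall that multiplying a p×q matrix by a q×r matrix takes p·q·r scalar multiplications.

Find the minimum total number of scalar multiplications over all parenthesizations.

Adjacent pairs: T₁T₂ = 73·59·30 = 129210; T₂T₃ = 59·30·7 = 12390; T₃T₄ = 30·7·77 = 16170; T₄T₅ = 7·77·8 = 4312.
Length 3: T₁..T₃: k=1: 0+12390+73·59·7=42539; k=2: 129210+0+73·30·7=144540 → min 42539 | T₂..T₄: k=2: 0+16170+59·30·77=152460; k=3: 12390+0+59·7·77=44191 → min 44191 | T₃..T₅: k=3: 0+4312+30·7·8=5992; k=4: 16170+0+30·77·8=34650 → min 5992.
Length 4: T₁..T₄: k=1: 0+44191+73·59·77=375830; k=2: 129210+16170+73·30·77=314010; k=3: 42539+0+73·7·77=81886 → min 81886 | T₂..T₅: k=2: 0+5992+59·30·8=20152; k=3: 12390+4312+59·7·8=20006; k=4: 44191+0+59·77·8=80535 → min 20006.
Length 5: T₁..T₅: k=1: 0+20006+73·59·8=54462; k=2: 129210+5992+73·30·8=152722; k=3: 42539+4312+73·7·8=50939; k=4: 81886+0+73·77·8=126854 → min 50939.
Optimal order: ((T₁ × (T₂ × T₃)) × (T₄ × T₅)) with cost 50939.

50939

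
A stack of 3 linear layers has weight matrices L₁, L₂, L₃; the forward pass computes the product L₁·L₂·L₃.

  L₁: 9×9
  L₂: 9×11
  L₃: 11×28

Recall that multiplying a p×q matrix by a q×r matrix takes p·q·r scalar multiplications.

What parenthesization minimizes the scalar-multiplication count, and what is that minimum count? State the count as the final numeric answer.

3663

(L₁·(L₂·L₃)): cost 5040.
((L₁·L₂)·L₃): cost 3663.
Optimal: ((L₁·L₂)·L₃) with cost 3663.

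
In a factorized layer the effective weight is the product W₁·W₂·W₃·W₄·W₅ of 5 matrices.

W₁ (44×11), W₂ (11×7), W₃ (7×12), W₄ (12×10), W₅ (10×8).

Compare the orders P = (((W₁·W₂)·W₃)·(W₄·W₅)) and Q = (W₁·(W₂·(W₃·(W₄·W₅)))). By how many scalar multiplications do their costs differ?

Order P = (((W₁·W₂)·W₃)·(W₄·W₅)): (W₁·W₂): 44×11 by 11×7 → 44×7, cost 44·11·7 = 3388; ((W₁·W₂)·W₃): 44×7 by 7×12 → 44×12, cost 44·7·12 = 3696; cumulative 7084; (W₄·W₅): 12×10 by 10×8 → 12×8, cost 12·10·8 = 960; (((W₁·W₂)·W₃)·(W₄·W₅)): 44×12 by 12×8 → 44×8, cost 44·12·8 = 4224; cumulative 12268. Total 12268.
Order Q = (W₁·(W₂·(W₃·(W₄·W₅)))): (W₄·W₅): 12×10 by 10×8 → 12×8, cost 12·10·8 = 960; (W₃·(W₄·W₅)): 7×12 by 12×8 → 7×8, cost 7·12·8 = 672; cumulative 1632; (W₂·(W₃·(W₄·W₅))): 11×7 by 7×8 → 11×8, cost 11·7·8 = 616; cumulative 2248; (W₁·(W₂·(W₃·(W₄·W₅)))): 44×11 by 11×8 → 44×8, cost 44·11·8 = 3872; cumulative 6120. Total 6120.
Difference: |12268 − 6120| = 6148.

6148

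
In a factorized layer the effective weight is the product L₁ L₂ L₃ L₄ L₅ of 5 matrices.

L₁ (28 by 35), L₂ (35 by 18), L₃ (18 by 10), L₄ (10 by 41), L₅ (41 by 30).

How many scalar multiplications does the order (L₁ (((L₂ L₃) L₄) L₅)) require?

93100

(L₂ L₃): 35×18 by 18×10 → 35×10, cost 35·18·10 = 6300
((L₂ L₃) L₄): 35×10 by 10×41 → 35×41, cost 35·10·41 = 14350; cumulative 20650
(((L₂ L₃) L₄) L₅): 35×41 by 41×30 → 35×30, cost 35·41·30 = 43050; cumulative 63700
(L₁ (((L₂ L₃) L₄) L₅)): 28×35 by 35×30 → 28×30, cost 28·35·30 = 29400; cumulative 93100
Total: 93100 scalar multiplications.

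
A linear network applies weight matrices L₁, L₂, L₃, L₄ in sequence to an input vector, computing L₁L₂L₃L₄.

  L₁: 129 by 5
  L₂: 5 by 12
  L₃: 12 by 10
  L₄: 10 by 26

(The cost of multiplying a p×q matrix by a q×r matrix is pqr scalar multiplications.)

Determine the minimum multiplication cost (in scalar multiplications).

18670

Adjacent pairs: L₁L₂ = 129·5·12 = 7740; L₂L₃ = 5·12·10 = 600; L₃L₄ = 12·10·26 = 3120.
Length 3: L₁..L₃: k=1: 0+600+129·5·10=7050; k=2: 7740+0+129·12·10=23220 → min 7050 | L₂..L₄: k=2: 0+3120+5·12·26=4680; k=3: 600+0+5·10·26=1900 → min 1900.
Length 4: L₁..L₄: k=1: 0+1900+129·5·26=18670; k=2: 7740+3120+129·12·26=51108; k=3: 7050+0+129·10·26=40590 → min 18670.
Optimal order: (L₁((L₂L₃)L₄)) with cost 18670.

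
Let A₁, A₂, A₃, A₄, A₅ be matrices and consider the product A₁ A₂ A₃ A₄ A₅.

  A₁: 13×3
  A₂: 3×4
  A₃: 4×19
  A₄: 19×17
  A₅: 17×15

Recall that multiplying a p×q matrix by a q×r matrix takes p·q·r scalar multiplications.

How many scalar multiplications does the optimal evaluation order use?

Adjacent pairs: A₁A₂ = 13·3·4 = 156; A₂A₃ = 3·4·19 = 228; A₃A₄ = 4·19·17 = 1292; A₄A₅ = 19·17·15 = 4845.
Length 3: A₁..A₃: k=1: 0+228+13·3·19=969; k=2: 156+0+13·4·19=1144 → min 969 | A₂..A₄: k=2: 0+1292+3·4·17=1496; k=3: 228+0+3·19·17=1197 → min 1197 | A₃..A₅: k=3: 0+4845+4·19·15=5985; k=4: 1292+0+4·17·15=2312 → min 2312.
Length 4: A₁..A₄: k=1: 0+1197+13·3·17=1860; k=2: 156+1292+13·4·17=2332; k=3: 969+0+13·19·17=5168 → min 1860 | A₂..A₅: k=2: 0+2312+3·4·15=2492; k=3: 228+4845+3·19·15=5928; k=4: 1197+0+3·17·15=1962 → min 1962.
Length 5: A₁..A₅: k=1: 0+1962+13·3·15=2547; k=2: 156+2312+13·4·15=3248; k=3: 969+4845+13·19·15=9519; k=4: 1860+0+13·17·15=5175 → min 2547.
Optimal order: (A₁ (((A₂ A₃) A₄) A₅)) with cost 2547.

2547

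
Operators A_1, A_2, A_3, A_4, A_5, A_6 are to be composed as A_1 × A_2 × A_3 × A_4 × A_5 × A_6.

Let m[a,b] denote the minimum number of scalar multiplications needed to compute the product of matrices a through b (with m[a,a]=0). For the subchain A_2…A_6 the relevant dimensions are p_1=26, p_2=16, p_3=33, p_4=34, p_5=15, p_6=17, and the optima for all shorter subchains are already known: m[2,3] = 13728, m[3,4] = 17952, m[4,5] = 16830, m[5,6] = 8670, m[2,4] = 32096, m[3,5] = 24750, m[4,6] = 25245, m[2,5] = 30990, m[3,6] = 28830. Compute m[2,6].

35902

m[2,6] = min over k∈[2,5] of m[2,k]+m[k+1,6]+p_{1}·p_k·p_{6}.
k=2: 0 + 28830 + 26·16·17 = 35902; k=3: 13728 + 25245 + 26·33·17 = 53559; k=4: 32096 + 8670 + 26·34·17 = 55794; k=5: 30990 + 0 + 26·15·17 = 37620.
Minimum: 35902 at k=2.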